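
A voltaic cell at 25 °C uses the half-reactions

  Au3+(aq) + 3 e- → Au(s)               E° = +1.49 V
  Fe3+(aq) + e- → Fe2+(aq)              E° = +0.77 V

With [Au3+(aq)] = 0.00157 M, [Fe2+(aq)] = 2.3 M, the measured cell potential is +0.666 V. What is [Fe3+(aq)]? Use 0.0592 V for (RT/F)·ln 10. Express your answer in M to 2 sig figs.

With Au³⁺/Au at the cathode and Fe³⁺/Fe²⁺ at the anode, E°cell = +1.49 − (+0.77) = +0.72 V (n = 3).
Rearranging E = E° − (0.0592/n)·log Q gives log Q = 3(+0.72 − (+0.666))/0.0592 = 2.736.
The balanced reaction is Au3+(aq) + 3 Fe2+(aq) → Au(s) + 3 Fe3+(aq), so Q = [Fe3+(aq)]^3 / ([Au3+(aq)]·[Fe2+(aq)]^3).
Isolating [Fe3+(aq)] in Q = 10^{2.736} yields log [Fe3+(aq)] = 0.339, i.e. 2.2 M.

2.2 M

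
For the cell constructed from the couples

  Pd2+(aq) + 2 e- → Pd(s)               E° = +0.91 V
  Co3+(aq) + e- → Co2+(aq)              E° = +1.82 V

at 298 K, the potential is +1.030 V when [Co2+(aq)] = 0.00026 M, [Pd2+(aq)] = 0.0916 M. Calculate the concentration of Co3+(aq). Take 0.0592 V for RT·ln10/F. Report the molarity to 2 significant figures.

Co³⁺/Co²⁺ is the cathode (higher E°); E°cell = +1.82 − (+0.91) = +0.91 V with n = 2.
Since E = E° − (0.0592/n)·log Q, log Q = n(E° − E)/0.0592 = −4.054.
Balancing electrons gives 2 Co3+(aq) + Pd(s) → 2 Co2+(aq) + Pd2+(aq); thus Q = ([Co2+(aq)]^2·[Pd2+(aq)]) / [Co3+(aq)]^2.
Substituting the known concentrations and solving, log [Co3+(aq)] = −2.077 and [Co3+(aq)] = 0.0084 M.

0.0084 M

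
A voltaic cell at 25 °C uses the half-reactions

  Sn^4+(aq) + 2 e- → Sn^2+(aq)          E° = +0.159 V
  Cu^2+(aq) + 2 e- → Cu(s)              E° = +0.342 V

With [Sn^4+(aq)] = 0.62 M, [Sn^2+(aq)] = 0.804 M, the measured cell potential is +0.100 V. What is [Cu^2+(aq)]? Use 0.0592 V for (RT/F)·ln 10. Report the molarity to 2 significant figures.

0.0012 M

With Cu²⁺/Cu at the cathode and Sn⁴⁺/Sn²⁺ at the anode, E°cell = +0.342 − (+0.159) = +0.183 V (n = 2).
Since E = E° − (0.0592/n)·log Q, log Q = n(E° − E)/0.0592 = 2.804.
Balancing electrons gives Cu^2+(aq) + Sn^2+(aq) → Cu(s) + Sn^4+(aq); thus Q = [Sn^4+(aq)] / ([Cu^2+(aq)]·[Sn^2+(aq)]).
Substituting the known concentrations and solving, log [Cu^2+(aq)] = −2.917 and [Cu^2+(aq)] = 0.0012 M.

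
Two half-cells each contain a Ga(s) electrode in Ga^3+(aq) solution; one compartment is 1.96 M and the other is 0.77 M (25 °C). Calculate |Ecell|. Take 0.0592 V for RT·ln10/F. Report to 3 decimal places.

For a concentration cell E°cell = 0, since both electrodes use the same couple.
The compartment with the higher Ga^3+(aq) concentration (1.96 M) acts as the cathode; ions are reduced there and produced at the dilute (0.77 M) anode.
With n = 3, Ecell = −(0.0592/3)·log([dilute]/[conc]) = −(0.0592/3)·log(0.77/1.96) = +0.008 V.

0.008 V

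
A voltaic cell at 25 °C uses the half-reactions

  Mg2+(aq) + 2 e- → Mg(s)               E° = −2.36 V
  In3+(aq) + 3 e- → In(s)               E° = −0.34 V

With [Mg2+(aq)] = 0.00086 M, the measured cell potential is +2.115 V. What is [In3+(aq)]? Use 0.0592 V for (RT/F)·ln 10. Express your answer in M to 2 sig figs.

In³⁺/In is the cathode (higher E°); E°cell = −0.34 − (−2.36) = +2.02 V with n = 6.
From the Nernst equation, log Q = n(E° − E)/0.0592 = 6·(+2.02 − (+2.115))/0.0592 = −9.628.
Balancing electrons gives 2 In3+(aq) + 3 Mg(s) → 2 In(s) + 3 Mg2+(aq); thus Q = [Mg2+(aq)]^3 / [In3+(aq)]^2.
Isolating [In3+(aq)] in Q = 10^{−9.628} yields log [In3+(aq)] = 0.216, i.e. 1.6 M.

1.6 M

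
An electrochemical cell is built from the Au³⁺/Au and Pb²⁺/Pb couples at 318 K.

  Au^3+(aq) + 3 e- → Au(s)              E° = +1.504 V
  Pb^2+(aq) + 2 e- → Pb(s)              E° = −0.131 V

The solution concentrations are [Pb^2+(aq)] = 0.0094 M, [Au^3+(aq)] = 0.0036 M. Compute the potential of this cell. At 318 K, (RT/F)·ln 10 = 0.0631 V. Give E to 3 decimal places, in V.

+1.648 V

Au³⁺/Au is reduced (cathode, E° = +1.504 V) and Pb²⁺/Pb is oxidized (anode).
E°cell = +1.504 − (−0.131) = +1.635 V, with n = 6 electrons transferred.
The balanced reaction is 2 Au^3+(aq) + 3 Pb(s) → 2 Au(s) + 3 Pb^2+(aq), so Q = [Pb^2+(aq)]^3 / [Au^3+(aq)]^2 = 0.0641 and log Q = −1.193.
By the Nernst equation, E = +1.635 − (0.0631/6)·(−1.193) = +1.648 V.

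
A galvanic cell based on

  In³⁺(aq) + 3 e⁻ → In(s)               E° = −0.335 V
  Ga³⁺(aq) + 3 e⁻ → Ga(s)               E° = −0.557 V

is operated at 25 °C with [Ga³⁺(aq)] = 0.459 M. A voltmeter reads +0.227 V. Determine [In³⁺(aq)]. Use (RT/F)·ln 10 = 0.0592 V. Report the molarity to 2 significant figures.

In³⁺/In is the cathode (higher E°); E°cell = −0.335 − (−0.557) = +0.222 V with n = 3.
Since E = E° − (0.0592/n)·log Q, log Q = n(E° − E)/0.0592 = −0.253.
The balanced reaction is In³⁺(aq) + Ga(s) → In(s) + Ga³⁺(aq), so Q = [Ga³⁺(aq)] / [In³⁺(aq)].
Isolating [In³⁺(aq)] in Q = 10^{−0.253} yields log [In³⁺(aq)] = −0.085, i.e. 0.82 M.

0.82 M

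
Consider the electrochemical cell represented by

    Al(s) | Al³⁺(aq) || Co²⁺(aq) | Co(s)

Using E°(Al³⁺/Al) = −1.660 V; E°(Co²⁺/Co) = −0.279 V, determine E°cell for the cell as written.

By convention the left-hand electrode in cell notation is the anode (oxidation) and the right-hand electrode is the cathode (reduction).
E°cell = E°(right) − E°(left) = −0.279 − (−1.660) = +1.381 V.

+1.381 V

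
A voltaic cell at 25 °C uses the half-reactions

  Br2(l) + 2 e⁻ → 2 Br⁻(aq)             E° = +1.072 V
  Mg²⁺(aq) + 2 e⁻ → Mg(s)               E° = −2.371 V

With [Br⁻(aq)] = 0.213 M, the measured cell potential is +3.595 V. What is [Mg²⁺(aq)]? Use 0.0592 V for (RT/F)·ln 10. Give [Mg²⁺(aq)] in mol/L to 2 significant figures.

0.00016 M

Br₂/Br⁻ is the cathode (higher E°); E°cell = +1.072 − (−2.371) = +3.443 V with n = 2.
Since E = E° − (0.0592/n)·log Q, log Q = n(E° − E)/0.0592 = −5.135.
For Br2(l) + Mg(s) → 2 Br⁻(aq) + Mg²⁺(aq), the reaction quotient is Q = [Br⁻(aq)]^2·[Mg²⁺(aq)].
Solving for the unknown gives log [Mg²⁺(aq)] = −3.792, so [Mg²⁺(aq)] ≈ 0.00016 M.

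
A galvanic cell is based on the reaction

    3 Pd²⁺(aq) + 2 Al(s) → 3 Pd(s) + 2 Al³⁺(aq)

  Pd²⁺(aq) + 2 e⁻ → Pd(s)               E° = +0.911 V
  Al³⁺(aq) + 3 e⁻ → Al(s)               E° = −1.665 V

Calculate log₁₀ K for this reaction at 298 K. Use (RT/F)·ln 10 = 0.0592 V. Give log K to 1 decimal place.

log K = 261.1

The Pd²⁺/Pd couple is reduced (cathode); E°cell = +0.911 − (−1.665) = +2.576 V with n = 6.
At equilibrium E = 0, so log K = nE°cell / 0.0592 = (6)(+2.576) / 0.0592 = 261.1.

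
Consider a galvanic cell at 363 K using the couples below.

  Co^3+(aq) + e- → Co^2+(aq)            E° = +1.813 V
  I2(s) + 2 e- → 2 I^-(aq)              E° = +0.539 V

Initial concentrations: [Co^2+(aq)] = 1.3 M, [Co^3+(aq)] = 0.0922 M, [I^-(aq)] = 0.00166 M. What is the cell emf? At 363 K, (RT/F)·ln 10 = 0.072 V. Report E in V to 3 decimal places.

Since E°(Co³⁺/Co²⁺) > E°(I₂/I⁻), Co³⁺/Co²⁺ serves as the cathode.
E°cell = +1.813 − (+0.539) = +1.274 V, with n = 2 electrons transferred.
For the overall reaction 2 Co^3+(aq) + 2 I^-(aq) → 2 Co^2+(aq) + I2(s), Q = [Co^2+(aq)]^2 / ([Co^3+(aq)]^2·[I^-(aq)]^2) = 7.21×10^7, giving log Q = 7.858.
By the Nernst equation, E = +1.274 − (0.072/2)·(7.858) = +0.991 V.

+0.991 V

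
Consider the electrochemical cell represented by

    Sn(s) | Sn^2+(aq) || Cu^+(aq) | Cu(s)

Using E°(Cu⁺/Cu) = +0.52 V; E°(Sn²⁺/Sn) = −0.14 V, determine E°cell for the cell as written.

By convention the left-hand electrode in cell notation is the anode (oxidation) and the right-hand electrode is the cathode (reduction).
E°cell = E°(right) − E°(left) = +0.52 − (−0.14) = +0.66 V.

+0.66 V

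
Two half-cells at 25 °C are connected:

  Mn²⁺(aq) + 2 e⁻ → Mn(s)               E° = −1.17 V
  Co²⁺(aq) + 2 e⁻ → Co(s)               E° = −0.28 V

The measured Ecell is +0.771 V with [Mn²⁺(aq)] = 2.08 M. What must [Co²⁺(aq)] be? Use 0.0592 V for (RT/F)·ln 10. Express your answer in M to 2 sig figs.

0.00020 M

Co²⁺/Co is the cathode (higher E°); E°cell = −0.28 − (−1.17) = +0.89 V with n = 2.
Since E = E° − (0.0592/n)·log Q, log Q = n(E° − E)/0.0592 = 4.020.
For Co²⁺(aq) + Mn(s) → Co(s) + Mn²⁺(aq), the reaction quotient is Q = [Mn²⁺(aq)] / [Co²⁺(aq)].
Substituting the known concentrations and solving, log [Co²⁺(aq)] = −3.702 and [Co²⁺(aq)] = 0.00020 M.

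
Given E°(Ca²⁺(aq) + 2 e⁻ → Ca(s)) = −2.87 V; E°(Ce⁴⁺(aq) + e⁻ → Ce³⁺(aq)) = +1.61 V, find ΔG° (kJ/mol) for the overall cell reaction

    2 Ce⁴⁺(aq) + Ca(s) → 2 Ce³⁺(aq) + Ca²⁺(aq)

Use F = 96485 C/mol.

−865 kJ/mol

In the reaction as written Ce⁴⁺(aq) is reduced, so the Ce⁴⁺/Ce³⁺ couple is the cathode and Ca²⁺/Ca is the anode.
E°cell = +1.61 − (−2.87) = +4.48 V; balancing electrons gives n = 2.
ΔG° = −nFE°cell = −(2)(96485)(+4.48) J/mol = −865 kJ/mol.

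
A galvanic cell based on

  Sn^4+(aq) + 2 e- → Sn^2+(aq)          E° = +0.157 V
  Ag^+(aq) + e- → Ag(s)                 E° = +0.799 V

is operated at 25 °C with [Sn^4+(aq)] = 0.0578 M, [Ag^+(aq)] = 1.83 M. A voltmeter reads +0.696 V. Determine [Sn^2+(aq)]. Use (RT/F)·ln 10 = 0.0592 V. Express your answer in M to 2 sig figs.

With Ag⁺/Ag at the cathode and Sn⁴⁺/Sn²⁺ at the anode, E°cell = +0.799 − (+0.157) = +0.642 V (n = 2).
Since E = E° − (0.0592/n)·log Q, log Q = n(E° − E)/0.0592 = −1.824.
For 2 Ag^+(aq) + Sn^2+(aq) → 2 Ag(s) + Sn^4+(aq), the reaction quotient is Q = [Sn^4+(aq)] / ([Ag^+(aq)]^2·[Sn^2+(aq)]).
Isolating [Sn^2+(aq)] in Q = 10^{−1.824} yields log [Sn^2+(aq)] = 0.061, i.e. 1.2 M.

1.2 M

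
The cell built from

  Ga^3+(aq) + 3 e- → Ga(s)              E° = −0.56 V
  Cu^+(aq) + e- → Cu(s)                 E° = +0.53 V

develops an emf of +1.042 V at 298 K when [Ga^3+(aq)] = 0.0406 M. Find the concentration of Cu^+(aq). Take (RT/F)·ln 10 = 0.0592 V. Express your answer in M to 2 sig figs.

0.053 M

Cu⁺/Cu is the cathode (higher E°); E°cell = +0.53 − (−0.56) = +1.09 V with n = 3.
From the Nernst equation, log Q = n(E° − E)/0.0592 = 3·(+1.09 − (+1.042))/0.0592 = 2.432.
For 3 Cu^+(aq) + Ga(s) → 3 Cu(s) + Ga^3+(aq), the reaction quotient is Q = [Ga^3+(aq)] / [Cu^+(aq)]^3.
Substituting the known concentrations and solving, log [Cu^+(aq)] = −1.274 and [Cu^+(aq)] = 0.053 M.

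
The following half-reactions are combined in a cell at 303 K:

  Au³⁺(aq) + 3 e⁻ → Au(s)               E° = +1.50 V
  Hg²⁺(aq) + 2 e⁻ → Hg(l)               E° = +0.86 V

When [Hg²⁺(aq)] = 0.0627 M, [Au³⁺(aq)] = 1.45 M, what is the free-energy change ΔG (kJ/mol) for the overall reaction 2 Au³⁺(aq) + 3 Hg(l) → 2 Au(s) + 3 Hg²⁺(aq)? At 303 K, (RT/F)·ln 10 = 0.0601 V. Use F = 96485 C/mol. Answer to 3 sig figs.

−393 kJ/mol

With Au³⁺/Au reduced at the cathode, E°cell = +1.50 − (+0.86) = +0.64 V and n = 6.
Q = [Hg²⁺(aq)]^3 / [Au³⁺(aq)]^2 = 0.000117, so log Q = −3.931 and E = +0.64 − (0.0601/6)(−3.931) = +0.6794 V.
Finally ΔG = −nFE = −(6)(96485 C/mol)(+0.6794 V) = −393 kJ/mol.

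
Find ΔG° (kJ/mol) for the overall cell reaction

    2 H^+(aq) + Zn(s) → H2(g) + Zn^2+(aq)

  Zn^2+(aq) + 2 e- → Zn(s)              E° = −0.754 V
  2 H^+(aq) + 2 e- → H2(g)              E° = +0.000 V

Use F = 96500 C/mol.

−146 kJ/mol

In the reaction as written H^+(aq) is reduced, so the 2H⁺/H₂ couple is the cathode and Zn²⁺/Zn is the anode.
E°cell = +0.000 − (−0.754) = +0.754 V; balancing electrons gives n = 2.
ΔG° = −nFE°cell = −(2)(96500)(+0.754) J/mol = −146 kJ/mol.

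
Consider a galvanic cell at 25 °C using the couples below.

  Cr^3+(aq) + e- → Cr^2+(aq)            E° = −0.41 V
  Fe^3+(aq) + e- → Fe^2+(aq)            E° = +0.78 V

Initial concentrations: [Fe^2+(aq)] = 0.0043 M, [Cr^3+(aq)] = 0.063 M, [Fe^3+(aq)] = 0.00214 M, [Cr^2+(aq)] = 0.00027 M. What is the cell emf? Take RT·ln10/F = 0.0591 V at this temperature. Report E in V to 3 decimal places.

+1.032 V

Since E°(Fe³⁺/Fe²⁺) > E°(Cr³⁺/Cr²⁺), Fe³⁺/Fe²⁺ serves as the cathode.
The standard potential is +0.78 − (−0.41) = +1.19 V and the balanced reaction transfers n = 1 electron.
For the overall reaction Fe^3+(aq) + Cr^2+(aq) → Fe^2+(aq) + Cr^3+(aq), Q = ([Fe^2+(aq)]·[Cr^3+(aq)]) / ([Fe^3+(aq)]·[Cr^2+(aq)]) = 469, giving log Q = 2.671.
Applying E = E° − (RT ln10/nF)·log Q gives +1.19 − (0.0591/1)(2.671) = +1.032 V.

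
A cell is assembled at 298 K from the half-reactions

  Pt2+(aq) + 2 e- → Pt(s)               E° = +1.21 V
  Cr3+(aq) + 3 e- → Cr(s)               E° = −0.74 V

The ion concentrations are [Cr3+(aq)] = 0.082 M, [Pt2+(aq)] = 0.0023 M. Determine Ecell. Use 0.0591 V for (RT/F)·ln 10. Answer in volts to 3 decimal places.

+1.893 V

Pt²⁺/Pt is reduced (cathode, E° = +1.21 V) and Cr³⁺/Cr is oxidized (anode).
E°cell = +1.21 − (−0.74) = +1.95 V, with n = 6 electrons transferred.
The balanced reaction is 3 Pt2+(aq) + 2 Cr(s) → 3 Pt(s) + 2 Cr3+(aq), so Q = [Cr3+(aq)]^2 / [Pt2+(aq)]^3 = 5.53×10^5 and log Q = 5.742.
By the Nernst equation, E = +1.95 − (0.0591/6)·(5.742) = +1.893 V.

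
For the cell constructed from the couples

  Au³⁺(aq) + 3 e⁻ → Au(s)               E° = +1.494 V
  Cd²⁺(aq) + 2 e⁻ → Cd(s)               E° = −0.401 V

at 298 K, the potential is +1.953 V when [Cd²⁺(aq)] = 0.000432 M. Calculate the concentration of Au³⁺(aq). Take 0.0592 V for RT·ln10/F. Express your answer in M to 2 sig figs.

0.0078 M

The Au³⁺/Au couple has the larger reduction potential, so it is the cathode: E°cell = +1.494 − (−0.401) = +1.895 V and n = 6.
Since E = E° − (0.0592/n)·log Q, log Q = n(E° − E)/0.0592 = −5.878.
Balancing electrons gives 2 Au³⁺(aq) + 3 Cd(s) → 2 Au(s) + 3 Cd²⁺(aq); thus Q = [Cd²⁺(aq)]^3 / [Au³⁺(aq)]^2.
Isolating [Au³⁺(aq)] in Q = 10^{−5.878} yields log [Au³⁺(aq)] = −2.108, i.e. 0.0078 M.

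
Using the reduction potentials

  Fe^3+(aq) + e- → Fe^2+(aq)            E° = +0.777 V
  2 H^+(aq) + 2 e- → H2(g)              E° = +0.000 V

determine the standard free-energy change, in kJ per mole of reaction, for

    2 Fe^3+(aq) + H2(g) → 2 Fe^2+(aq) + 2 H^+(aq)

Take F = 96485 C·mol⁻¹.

−150 kJ/mol

In the reaction as written Fe^3+(aq) is reduced, so the Fe³⁺/Fe²⁺ couple is the cathode and 2H⁺/H₂ is the anode.
E°cell = +0.777 − (+0.000) = +0.777 V; balancing electrons gives n = 2.
ΔG° = −nFE°cell = −(2)(96485)(+0.777) J/mol = −150 kJ/mol.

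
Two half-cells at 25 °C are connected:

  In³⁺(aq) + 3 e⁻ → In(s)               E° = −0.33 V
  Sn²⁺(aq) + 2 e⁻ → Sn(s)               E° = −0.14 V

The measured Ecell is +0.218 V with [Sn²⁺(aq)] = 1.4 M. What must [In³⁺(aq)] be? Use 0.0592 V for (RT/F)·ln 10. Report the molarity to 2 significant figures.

0.063 M

The Sn²⁺/Sn couple has the larger reduction potential, so it is the cathode: E°cell = −0.14 − (−0.33) = +0.19 V and n = 6.
Since E = E° − (0.0592/n)·log Q, log Q = n(E° − E)/0.0592 = −2.838.
The balanced reaction is 3 Sn²⁺(aq) + 2 In(s) → 3 Sn(s) + 2 In³⁺(aq), so Q = [In³⁺(aq)]^2 / [Sn²⁺(aq)]^3.
Isolating [In³⁺(aq)] in Q = 10^{−2.838} yields log [In³⁺(aq)] = −1.200, i.e. 0.063 M.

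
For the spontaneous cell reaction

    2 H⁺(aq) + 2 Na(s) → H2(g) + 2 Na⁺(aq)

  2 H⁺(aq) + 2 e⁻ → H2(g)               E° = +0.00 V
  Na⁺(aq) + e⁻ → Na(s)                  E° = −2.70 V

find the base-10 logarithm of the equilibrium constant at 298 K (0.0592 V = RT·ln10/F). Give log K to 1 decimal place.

The 2H⁺/H₂ couple is reduced (cathode); E°cell = +0.00 − (−2.70) = +2.70 V with n = 2.
At equilibrium E = 0, so log K = nE°cell / 0.0592 = (2)(+2.70) / 0.0592 = 91.2.

log K = 91.2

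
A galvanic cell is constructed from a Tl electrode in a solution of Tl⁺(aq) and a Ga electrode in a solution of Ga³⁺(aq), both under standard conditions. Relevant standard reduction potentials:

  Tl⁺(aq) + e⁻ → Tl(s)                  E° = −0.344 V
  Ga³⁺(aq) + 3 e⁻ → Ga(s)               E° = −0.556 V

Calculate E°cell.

The Tl⁺/Tl couple has the higher E°, so Tl ion is reduced (cathode) and Ga is oxidized (anode).
E°cell = E°(cathode) − E°(anode) = −0.344 − (−0.556) = +0.212 V.

+0.212 V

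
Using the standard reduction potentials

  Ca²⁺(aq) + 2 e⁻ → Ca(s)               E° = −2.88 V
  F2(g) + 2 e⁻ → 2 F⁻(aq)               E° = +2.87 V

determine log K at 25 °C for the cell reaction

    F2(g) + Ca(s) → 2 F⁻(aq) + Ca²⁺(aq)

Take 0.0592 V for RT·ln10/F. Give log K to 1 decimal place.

log K = 194.3

The F₂/F⁻ couple is reduced (cathode); E°cell = +2.87 − (−2.88) = +5.75 V with n = 2.
At equilibrium E = 0, so log K = nE°cell / 0.0592 = (2)(+5.75) / 0.0592 = 194.3.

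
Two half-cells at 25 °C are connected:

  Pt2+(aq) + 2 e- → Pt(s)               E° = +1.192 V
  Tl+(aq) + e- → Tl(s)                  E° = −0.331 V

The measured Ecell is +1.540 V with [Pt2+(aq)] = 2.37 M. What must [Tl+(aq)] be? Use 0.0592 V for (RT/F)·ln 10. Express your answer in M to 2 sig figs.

The Pt²⁺/Pt couple has the larger reduction potential, so it is the cathode: E°cell = +1.192 − (−0.331) = +1.523 V and n = 2.
Since E = E° − (0.0592/n)·log Q, log Q = n(E° − E)/0.0592 = −0.574.
The balanced reaction is Pt2+(aq) + 2 Tl(s) → Pt(s) + 2 Tl+(aq), so Q = [Tl+(aq)]^2 / [Pt2+(aq)].
Substituting the known concentrations and solving, log [Tl+(aq)] = −0.100 and [Tl+(aq)] = 0.79 M.

0.79 M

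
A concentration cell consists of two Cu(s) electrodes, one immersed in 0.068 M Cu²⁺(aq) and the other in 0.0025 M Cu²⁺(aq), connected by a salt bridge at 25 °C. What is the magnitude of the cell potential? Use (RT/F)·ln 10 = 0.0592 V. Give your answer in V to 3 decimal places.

For a concentration cell E°cell = 0, since both electrodes use the same couple.
The compartment with the higher Cu²⁺(aq) concentration (0.068 M) acts as the cathode; ions are reduced there and produced at the dilute (0.0025 M) anode.
With n = 2, Ecell = −(0.0592/2)·log([dilute]/[conc]) = −(0.0592/2)·log(0.0025/0.068) = +0.042 V.

0.042 V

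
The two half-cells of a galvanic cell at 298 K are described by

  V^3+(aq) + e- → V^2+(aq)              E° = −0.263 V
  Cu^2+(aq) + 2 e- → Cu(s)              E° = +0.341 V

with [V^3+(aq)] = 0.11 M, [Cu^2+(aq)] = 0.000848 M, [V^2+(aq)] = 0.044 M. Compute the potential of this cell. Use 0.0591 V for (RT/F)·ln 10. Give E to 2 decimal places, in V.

+0.49 V

Cu²⁺/Cu is reduced (cathode, E° = +0.341 V) and V³⁺/V²⁺ is oxidized (anode).
E°cell = E°cat − E°an = +0.341 − (−0.263) = +0.604 V; n = 2.
For the overall reaction Cu^2+(aq) + 2 V^2+(aq) → Cu(s) + 2 V^3+(aq), Q = [V^3+(aq)]^2 / ([Cu^2+(aq)]·[V^2+(aq)]^2) = 7.37×10^3, giving log Q = 3.867.
Applying E = E° − (RT ln10/nF)·log Q gives +0.604 − (0.0591/2)(3.867) = +0.49 V.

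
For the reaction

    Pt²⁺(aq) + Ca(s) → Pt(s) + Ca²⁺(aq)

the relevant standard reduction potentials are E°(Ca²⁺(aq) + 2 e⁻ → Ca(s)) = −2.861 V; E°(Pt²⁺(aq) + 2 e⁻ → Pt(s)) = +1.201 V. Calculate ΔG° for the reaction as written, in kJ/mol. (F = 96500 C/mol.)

In the reaction as written Pt²⁺(aq) is reduced, so the Pt²⁺/Pt couple is the cathode and Ca²⁺/Ca is the anode.
E°cell = +1.201 − (−2.861) = +4.062 V; balancing electrons gives n = 2.
ΔG° = −nFE°cell = −(2)(96500)(+4.062) J/mol = −784 kJ/mol.

−784 kJ/mol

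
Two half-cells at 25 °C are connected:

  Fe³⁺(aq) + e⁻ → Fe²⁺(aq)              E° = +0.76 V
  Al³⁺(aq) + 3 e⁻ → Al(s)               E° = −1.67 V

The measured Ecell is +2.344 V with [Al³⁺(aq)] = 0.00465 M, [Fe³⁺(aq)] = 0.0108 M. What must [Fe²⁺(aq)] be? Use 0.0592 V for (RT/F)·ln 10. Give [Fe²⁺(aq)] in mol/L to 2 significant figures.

The Fe³⁺/Fe²⁺ couple has the larger reduction potential, so it is the cathode: E°cell = +0.76 − (−1.67) = +2.43 V and n = 3.
Since E = E° − (0.0592/n)·log Q, log Q = n(E° − E)/0.0592 = 4.358.
Balancing electrons gives 3 Fe³⁺(aq) + Al(s) → 3 Fe²⁺(aq) + Al³⁺(aq); thus Q = ([Fe²⁺(aq)]^3·[Al³⁺(aq)]) / [Fe³⁺(aq)]^3.
Solving for the unknown gives log [Fe²⁺(aq)] = 0.264, so [Fe²⁺(aq)] ≈ 1.8 M.

1.8 M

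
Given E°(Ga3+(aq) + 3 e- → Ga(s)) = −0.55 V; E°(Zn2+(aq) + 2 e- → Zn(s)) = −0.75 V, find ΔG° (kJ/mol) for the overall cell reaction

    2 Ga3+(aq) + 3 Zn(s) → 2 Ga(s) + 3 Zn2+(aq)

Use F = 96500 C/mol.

−116 kJ/mol

In the reaction as written Ga3+(aq) is reduced, so the Ga³⁺/Ga couple is the cathode and Zn²⁺/Zn is the anode.
E°cell = −0.55 − (−0.75) = +0.20 V; balancing electrons gives n = 6.
ΔG° = −nFE°cell = −(6)(96500)(+0.20) J/mol = −116 kJ/mol.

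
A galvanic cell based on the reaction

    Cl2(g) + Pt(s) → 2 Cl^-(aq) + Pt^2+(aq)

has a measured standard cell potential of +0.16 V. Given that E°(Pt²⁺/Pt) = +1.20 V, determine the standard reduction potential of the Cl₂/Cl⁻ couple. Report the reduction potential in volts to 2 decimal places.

+1.36 V

In the reaction as written the Cl₂/Cl⁻ couple is reduced (cathode) and Pt²⁺/Pt is oxidized (anode), so E°cell = E°(Cl₂/Cl⁻) − E°(Pt²⁺/Pt).
E°(Cl₂/Cl⁻) = E°cell + E°(anode) = +0.16 + (+1.20) = +1.36 V.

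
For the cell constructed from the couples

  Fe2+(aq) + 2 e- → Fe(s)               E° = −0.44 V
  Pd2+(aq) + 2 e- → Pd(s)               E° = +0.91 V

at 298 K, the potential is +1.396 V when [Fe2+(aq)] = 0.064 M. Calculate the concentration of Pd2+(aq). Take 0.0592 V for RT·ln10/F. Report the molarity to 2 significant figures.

2.3 M

Pd²⁺/Pd is the cathode (higher E°); E°cell = +0.91 − (−0.44) = +1.35 V with n = 2.
Since E = E° − (0.0592/n)·log Q, log Q = n(E° − E)/0.0592 = −1.554.
The balanced reaction is Pd2+(aq) + Fe(s) → Pd(s) + Fe2+(aq), so Q = [Fe2+(aq)] / [Pd2+(aq)].
Substituting the known concentrations and solving, log [Pd2+(aq)] = 0.360 and [Pd2+(aq)] = 2.3 M.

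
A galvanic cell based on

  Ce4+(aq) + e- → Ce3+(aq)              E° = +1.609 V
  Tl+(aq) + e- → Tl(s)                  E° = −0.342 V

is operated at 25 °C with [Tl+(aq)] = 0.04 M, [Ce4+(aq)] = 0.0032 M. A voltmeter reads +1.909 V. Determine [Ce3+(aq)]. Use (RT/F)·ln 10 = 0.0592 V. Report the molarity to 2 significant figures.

With Ce⁴⁺/Ce³⁺ at the cathode and Tl⁺/Tl at the anode, E°cell = +1.609 − (−0.342) = +1.951 V (n = 1).
Since E = E° − (0.0592/n)·log Q, log Q = n(E° − E)/0.0592 = 0.709.
Balancing electrons gives Ce4+(aq) + Tl(s) → Ce3+(aq) + Tl+(aq); thus Q = ([Ce3+(aq)]·[Tl+(aq)]) / [Ce4+(aq)].
Substituting the known concentrations and solving, log [Ce3+(aq)] = −0.388 and [Ce3+(aq)] = 0.41 M.

0.41 M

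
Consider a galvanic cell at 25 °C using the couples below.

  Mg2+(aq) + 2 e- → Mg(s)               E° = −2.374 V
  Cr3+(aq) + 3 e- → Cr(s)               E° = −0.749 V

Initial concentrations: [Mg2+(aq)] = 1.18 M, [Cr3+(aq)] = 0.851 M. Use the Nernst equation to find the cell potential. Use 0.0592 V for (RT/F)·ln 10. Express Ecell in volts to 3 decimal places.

+1.621 V

Cr³⁺/Cr is reduced (cathode, E° = −0.749 V) and Mg²⁺/Mg is oxidized (anode).
E°cell = E°cat − E°an = −0.749 − (−2.374) = +1.625 V; n = 6.
For the overall reaction 2 Cr3+(aq) + 3 Mg(s) → 2 Cr(s) + 3 Mg2+(aq), Q = [Mg2+(aq)]^3 / [Cr3+(aq)]^2 = 2.27, giving log Q = 0.356.
By the Nernst equation, E = +1.625 − (0.0592/6)·(0.356) = +1.621 V.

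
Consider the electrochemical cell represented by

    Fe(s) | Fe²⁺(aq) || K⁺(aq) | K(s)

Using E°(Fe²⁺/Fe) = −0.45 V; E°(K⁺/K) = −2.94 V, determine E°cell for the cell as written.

By convention the left-hand electrode in cell notation is the anode (oxidation) and the right-hand electrode is the cathode (reduction).
E°cell = E°(right) − E°(left) = −2.94 − (−0.45) = −2.49 V.
The negative sign shows that, as written, the cell would require an external voltage to drive the reaction.

−2.49 V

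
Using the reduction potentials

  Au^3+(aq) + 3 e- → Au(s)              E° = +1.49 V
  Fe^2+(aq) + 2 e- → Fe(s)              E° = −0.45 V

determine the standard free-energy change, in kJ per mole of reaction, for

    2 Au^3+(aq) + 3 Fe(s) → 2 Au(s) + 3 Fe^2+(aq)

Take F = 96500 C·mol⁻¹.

−1123 kJ/mol

In the reaction as written Au^3+(aq) is reduced, so the Au³⁺/Au couple is the cathode and Fe²⁺/Fe is the anode.
E°cell = +1.49 − (−0.45) = +1.94 V; balancing electrons gives n = 6.
ΔG° = −nFE°cell = −(6)(96500)(+1.94) J/mol = −1123 kJ/mol.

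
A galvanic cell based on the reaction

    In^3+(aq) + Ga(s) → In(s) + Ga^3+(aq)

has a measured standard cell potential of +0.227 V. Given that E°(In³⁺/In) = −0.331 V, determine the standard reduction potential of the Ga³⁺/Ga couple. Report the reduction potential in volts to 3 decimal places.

−0.558 V

In the reaction as written the In³⁺/In couple is reduced (cathode) and Ga³⁺/Ga is oxidized (anode), so E°cell = E°(In³⁺/In) − E°(Ga³⁺/Ga).
E°(Ga³⁺/Ga) = E°(cathode) − E°cell = −0.331 − (+0.227) = −0.558 V.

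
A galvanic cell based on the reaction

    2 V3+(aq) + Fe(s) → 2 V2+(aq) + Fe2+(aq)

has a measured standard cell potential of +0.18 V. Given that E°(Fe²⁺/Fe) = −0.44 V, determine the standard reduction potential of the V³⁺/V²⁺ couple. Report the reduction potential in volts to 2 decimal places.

In the reaction as written the V³⁺/V²⁺ couple is reduced (cathode) and Fe²⁺/Fe is oxidized (anode), so E°cell = E°(V³⁺/V²⁺) − E°(Fe²⁺/Fe).
E°(V³⁺/V²⁺) = E°cell + E°(anode) = +0.18 + (−0.44) = −0.26 V.

−0.26 V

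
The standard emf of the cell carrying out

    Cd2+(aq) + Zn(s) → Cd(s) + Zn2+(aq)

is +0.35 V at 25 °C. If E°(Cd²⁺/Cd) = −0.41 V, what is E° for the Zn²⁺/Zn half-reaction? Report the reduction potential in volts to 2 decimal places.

In the reaction as written the Cd²⁺/Cd couple is reduced (cathode) and Zn²⁺/Zn is oxidized (anode), so E°cell = E°(Cd²⁺/Cd) − E°(Zn²⁺/Zn).
E°(Zn²⁺/Zn) = E°(cathode) − E°cell = −0.41 − (+0.35) = −0.76 V.

−0.76 V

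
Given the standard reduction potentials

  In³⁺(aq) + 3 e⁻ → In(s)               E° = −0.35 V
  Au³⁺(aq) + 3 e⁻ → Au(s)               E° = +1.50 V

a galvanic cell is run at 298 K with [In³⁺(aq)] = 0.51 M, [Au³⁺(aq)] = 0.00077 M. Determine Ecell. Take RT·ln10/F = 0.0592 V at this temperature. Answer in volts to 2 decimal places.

The Au³⁺/Au couple has the more positive E°, so it is the cathode; In³⁺/In is the anode.
E°cell = +1.50 − (−0.35) = +1.85 V, with n = 3 electrons transferred.
Balancing gives Au³⁺(aq) + In(s) → Au(s) + In³⁺(aq); hence Q = [In³⁺(aq)] / [Au³⁺(aq)] = 662 (log Q = 2.821).
By the Nernst equation, E = +1.85 − (0.0592/3)·(2.821) = +1.79 V.

+1.79 V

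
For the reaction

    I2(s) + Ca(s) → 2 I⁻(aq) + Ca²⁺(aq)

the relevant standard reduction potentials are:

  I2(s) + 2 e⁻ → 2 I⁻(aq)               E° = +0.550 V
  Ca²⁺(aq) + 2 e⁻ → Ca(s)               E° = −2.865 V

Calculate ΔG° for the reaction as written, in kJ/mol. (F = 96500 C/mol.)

In the reaction as written I2(s) is reduced, so the I₂/I⁻ couple is the cathode and Ca²⁺/Ca is the anode.
E°cell = +0.550 − (−2.865) = +3.415 V; balancing electrons gives n = 2.
ΔG° = −nFE°cell = −(2)(96500)(+3.415) J/mol = −659 kJ/mol.

−659 kJ/mol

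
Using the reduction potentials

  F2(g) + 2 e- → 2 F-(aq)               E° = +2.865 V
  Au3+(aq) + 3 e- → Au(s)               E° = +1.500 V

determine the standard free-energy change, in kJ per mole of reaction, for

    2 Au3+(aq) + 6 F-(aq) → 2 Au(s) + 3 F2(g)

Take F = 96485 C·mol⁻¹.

In the reaction as written Au3+(aq) is reduced, so the Au³⁺/Au couple is the cathode and F₂/F⁻ is the anode.
E°cell = +1.500 − (+2.865) = −1.365 V; balancing electrons gives n = 6.
ΔG° = −nFE°cell = −(6)(96485)(−1.365) J/mol = +790 kJ/mol.

+790 kJ/mol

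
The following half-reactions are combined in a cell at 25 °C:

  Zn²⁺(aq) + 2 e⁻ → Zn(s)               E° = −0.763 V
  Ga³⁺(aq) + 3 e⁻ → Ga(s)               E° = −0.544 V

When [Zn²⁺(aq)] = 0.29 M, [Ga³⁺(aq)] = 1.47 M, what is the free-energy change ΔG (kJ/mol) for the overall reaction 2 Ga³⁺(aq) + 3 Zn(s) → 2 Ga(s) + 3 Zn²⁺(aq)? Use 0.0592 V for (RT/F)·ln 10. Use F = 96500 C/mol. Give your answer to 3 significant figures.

−138 kJ/mol

The standard cell potential is −0.544 − (−0.763) = +0.219 V, with n = 6 electrons in the balanced equation.
Here Q = [Zn²⁺(aq)]^3 / [Ga³⁺(aq)]^2 = 0.0113 (log Q = −1.947), giving E = +0.219 − (0.0592/6)·(−1.947) = +0.2382 V.
Finally ΔG = −nFE = −(6)(96500 C/mol)(+0.2382 V) = −138 kJ/mol.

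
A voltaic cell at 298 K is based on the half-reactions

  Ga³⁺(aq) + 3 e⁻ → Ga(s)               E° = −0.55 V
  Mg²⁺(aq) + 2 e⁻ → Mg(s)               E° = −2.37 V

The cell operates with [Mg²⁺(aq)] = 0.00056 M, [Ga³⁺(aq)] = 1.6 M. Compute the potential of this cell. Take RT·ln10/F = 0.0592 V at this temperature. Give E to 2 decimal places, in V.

Ga³⁺/Ga is reduced (cathode, E° = −0.55 V) and Mg²⁺/Mg is oxidized (anode).
E°cell = −0.55 − (−2.37) = +1.82 V, with n = 6 electrons transferred.
Balancing gives 2 Ga³⁺(aq) + 3 Mg(s) → 2 Ga(s) + 3 Mg²⁺(aq); hence Q = [Mg²⁺(aq)]^3 / [Ga³⁺(aq)]^2 = 6.86×10^−11 (log Q = −10.164).
E = E° − (0.0592/n)·log Q = +1.82 − (0.0592/6)(−10.164) = +1.92 V.

+1.92 V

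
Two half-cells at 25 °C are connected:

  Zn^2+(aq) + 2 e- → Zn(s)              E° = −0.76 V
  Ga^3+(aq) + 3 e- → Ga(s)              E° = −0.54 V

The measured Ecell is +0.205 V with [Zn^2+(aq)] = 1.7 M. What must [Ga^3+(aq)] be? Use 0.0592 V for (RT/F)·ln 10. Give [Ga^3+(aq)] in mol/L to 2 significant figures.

0.39 M

The Ga³⁺/Ga couple has the larger reduction potential, so it is the cathode: E°cell = −0.54 − (−0.76) = +0.22 V and n = 6.
Since E = E° − (0.0592/n)·log Q, log Q = n(E° − E)/0.0592 = 1.520.
The balanced reaction is 2 Ga^3+(aq) + 3 Zn(s) → 2 Ga(s) + 3 Zn^2+(aq), so Q = [Zn^2+(aq)]^3 / [Ga^3+(aq)]^2.
Substituting the known concentrations and solving, log [Ga^3+(aq)] = −0.414 and [Ga^3+(aq)] = 0.39 M.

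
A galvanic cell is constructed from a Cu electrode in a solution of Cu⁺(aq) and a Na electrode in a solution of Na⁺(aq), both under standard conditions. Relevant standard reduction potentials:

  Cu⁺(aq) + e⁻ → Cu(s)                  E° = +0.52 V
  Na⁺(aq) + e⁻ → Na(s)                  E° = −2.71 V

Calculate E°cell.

+3.23 V

The Cu⁺/Cu couple has the higher E°, so Cu ion is reduced (cathode) and Na is oxidized (anode).
E°cell = E°(cathode) − E°(anode) = +0.52 − (−2.71) = +3.23 V.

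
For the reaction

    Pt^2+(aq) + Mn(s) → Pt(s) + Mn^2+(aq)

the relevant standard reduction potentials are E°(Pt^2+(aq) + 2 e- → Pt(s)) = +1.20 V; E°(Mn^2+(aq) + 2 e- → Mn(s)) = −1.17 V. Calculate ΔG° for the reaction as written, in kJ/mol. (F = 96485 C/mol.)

In the reaction as written Pt^2+(aq) is reduced, so the Pt²⁺/Pt couple is the cathode and Mn²⁺/Mn is the anode.
E°cell = +1.20 − (−1.17) = +2.37 V; balancing electrons gives n = 2.
ΔG° = −nFE°cell = −(2)(96485)(+2.37) J/mol = −457 kJ/mol.

−457 kJ/mol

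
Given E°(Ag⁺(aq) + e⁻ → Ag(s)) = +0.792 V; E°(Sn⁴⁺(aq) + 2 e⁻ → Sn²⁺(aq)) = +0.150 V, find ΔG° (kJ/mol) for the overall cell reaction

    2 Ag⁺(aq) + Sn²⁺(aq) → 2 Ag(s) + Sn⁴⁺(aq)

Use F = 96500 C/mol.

−124 kJ/mol

In the reaction as written Ag⁺(aq) is reduced, so the Ag⁺/Ag couple is the cathode and Sn⁴⁺/Sn²⁺ is the anode.
E°cell = +0.792 − (+0.150) = +0.642 V; balancing electrons gives n = 2.
ΔG° = −nFE°cell = −(2)(96500)(+0.642) J/mol = −124 kJ/mol.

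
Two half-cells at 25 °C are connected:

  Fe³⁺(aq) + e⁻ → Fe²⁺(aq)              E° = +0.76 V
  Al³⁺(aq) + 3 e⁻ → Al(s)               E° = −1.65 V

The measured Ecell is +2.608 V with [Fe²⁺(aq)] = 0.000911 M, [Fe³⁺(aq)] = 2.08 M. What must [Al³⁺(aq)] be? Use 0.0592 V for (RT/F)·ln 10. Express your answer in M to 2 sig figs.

1.1 M

The Fe³⁺/Fe²⁺ couple has the larger reduction potential, so it is the cathode: E°cell = +0.76 − (−1.65) = +2.41 V and n = 3.
From the Nernst equation, log Q = n(E° − E)/0.0592 = 3·(+2.41 − (+2.608))/0.0592 = −10.034.
Balancing electrons gives 3 Fe³⁺(aq) + Al(s) → 3 Fe²⁺(aq) + Al³⁺(aq); thus Q = ([Fe²⁺(aq)]^3·[Al³⁺(aq)]) / [Fe³⁺(aq)]^3.
Solving for the unknown gives log [Al³⁺(aq)] = 0.042, so [Al³⁺(aq)] ≈ 1.1 M.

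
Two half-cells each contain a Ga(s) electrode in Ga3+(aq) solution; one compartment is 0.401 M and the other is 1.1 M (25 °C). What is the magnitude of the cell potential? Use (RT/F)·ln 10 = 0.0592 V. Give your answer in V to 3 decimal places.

For a concentration cell E°cell = 0, since both electrodes use the same couple.
The compartment with the higher Ga3+(aq) concentration (1.1 M) acts as the cathode; ions are reduced there and produced at the dilute (0.401 M) anode.
With n = 3, Ecell = −(0.0592/3)·log([dilute]/[conc]) = −(0.0592/3)·log(0.401/1.1) = +0.009 V.

0.009 V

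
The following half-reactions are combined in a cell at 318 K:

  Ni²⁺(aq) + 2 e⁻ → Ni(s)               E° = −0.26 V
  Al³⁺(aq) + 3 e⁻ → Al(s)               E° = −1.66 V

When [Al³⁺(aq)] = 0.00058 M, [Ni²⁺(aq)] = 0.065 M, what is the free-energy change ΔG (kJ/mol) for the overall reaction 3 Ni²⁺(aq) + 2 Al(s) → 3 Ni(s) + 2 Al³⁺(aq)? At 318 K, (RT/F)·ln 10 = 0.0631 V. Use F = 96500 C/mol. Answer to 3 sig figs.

−828 kJ/mol

The standard cell potential is −0.26 − (−1.66) = +1.40 V, with n = 6 electrons in the balanced equation.
Q = [Al³⁺(aq)]^2 / [Ni²⁺(aq)]^3 = 0.00122, so log Q = −2.912 and E = +1.40 − (0.0631/6)(−2.912) = +1.4306 V.
Then ΔG = −nFE = −6 × 96500 × +1.4306 J/mol = −828 kJ/mol.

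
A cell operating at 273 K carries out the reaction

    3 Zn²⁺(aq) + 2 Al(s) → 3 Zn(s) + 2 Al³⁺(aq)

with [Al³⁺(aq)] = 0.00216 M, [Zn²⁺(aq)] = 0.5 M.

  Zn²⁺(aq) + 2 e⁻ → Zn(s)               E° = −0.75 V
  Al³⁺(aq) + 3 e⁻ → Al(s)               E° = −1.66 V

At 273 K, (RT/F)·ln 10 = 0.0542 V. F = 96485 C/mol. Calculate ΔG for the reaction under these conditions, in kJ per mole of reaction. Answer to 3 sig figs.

With Zn²⁺/Zn reduced at the cathode, E°cell = −0.75 − (−1.66) = +0.91 V and n = 6.
The reaction quotient is [Al³⁺(aq)]^2 / [Zn²⁺(aq)]^3 = 3.73×10^−5; by Nernst, E = +0.91 − (0.0542/6)(−4.428) = +0.9500 V.
Finally ΔG = −nFE = −(6)(96485 C/mol)(+0.9500 V) = −550 kJ/mol.

−550 kJ/mol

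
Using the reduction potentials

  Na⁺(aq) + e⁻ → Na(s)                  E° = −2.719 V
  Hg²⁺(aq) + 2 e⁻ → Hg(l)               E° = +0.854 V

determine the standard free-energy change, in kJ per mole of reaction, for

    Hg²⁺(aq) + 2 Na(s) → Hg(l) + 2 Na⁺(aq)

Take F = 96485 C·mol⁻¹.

In the reaction as written Hg²⁺(aq) is reduced, so the Hg²⁺/Hg couple is the cathode and Na⁺/Na is the anode.
E°cell = +0.854 − (−2.719) = +3.573 V; balancing electrons gives n = 2.
ΔG° = −nFE°cell = −(2)(96485)(+3.573) J/mol = −689 kJ/mol.

−689 kJ/mol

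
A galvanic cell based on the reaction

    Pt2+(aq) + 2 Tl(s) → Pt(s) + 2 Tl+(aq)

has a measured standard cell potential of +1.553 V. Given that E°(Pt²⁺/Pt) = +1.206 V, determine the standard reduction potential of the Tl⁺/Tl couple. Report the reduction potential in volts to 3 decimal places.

−0.347 V

In the reaction as written the Pt²⁺/Pt couple is reduced (cathode) and Tl⁺/Tl is oxidized (anode), so E°cell = E°(Pt²⁺/Pt) − E°(Tl⁺/Tl).
E°(Tl⁺/Tl) = E°(cathode) − E°cell = +1.206 − (+1.553) = −0.347 V.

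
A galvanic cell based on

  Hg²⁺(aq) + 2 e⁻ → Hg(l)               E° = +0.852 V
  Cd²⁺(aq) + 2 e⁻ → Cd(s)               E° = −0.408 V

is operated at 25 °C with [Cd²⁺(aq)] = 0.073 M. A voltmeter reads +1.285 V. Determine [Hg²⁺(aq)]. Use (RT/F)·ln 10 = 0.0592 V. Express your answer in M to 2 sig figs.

Hg²⁺/Hg is the cathode (higher E°); E°cell = +0.852 − (−0.408) = +1.260 V with n = 2.
Since E = E° − (0.0592/n)·log Q, log Q = n(E° − E)/0.0592 = −0.845.
For Hg²⁺(aq) + Cd(s) → Hg(l) + Cd²⁺(aq), the reaction quotient is Q = [Cd²⁺(aq)] / [Hg²⁺(aq)].
Substituting the known concentrations and solving, log [Hg²⁺(aq)] = −0.292 and [Hg²⁺(aq)] = 0.51 M.

0.51 M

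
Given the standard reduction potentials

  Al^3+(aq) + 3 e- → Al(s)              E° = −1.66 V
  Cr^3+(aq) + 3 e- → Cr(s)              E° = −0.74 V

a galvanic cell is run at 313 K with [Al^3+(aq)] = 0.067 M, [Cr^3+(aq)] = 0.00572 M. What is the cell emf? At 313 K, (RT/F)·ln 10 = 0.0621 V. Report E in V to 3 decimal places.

+0.898 V

Since E°(Cr³⁺/Cr) > E°(Al³⁺/Al), Cr³⁺/Cr serves as the cathode.
The standard potential is −0.74 − (−1.66) = +0.92 V and the balanced reaction transfers n = 3 electrons.
For the overall reaction Cr^3+(aq) + Al(s) → Cr(s) + Al^3+(aq), Q = [Al^3+(aq)] / [Cr^3+(aq)] = 11.7, giving log Q = 1.069.
E = E° − (0.0621/n)·log Q = +0.92 − (0.0621/3)(1.069) = +0.898 V.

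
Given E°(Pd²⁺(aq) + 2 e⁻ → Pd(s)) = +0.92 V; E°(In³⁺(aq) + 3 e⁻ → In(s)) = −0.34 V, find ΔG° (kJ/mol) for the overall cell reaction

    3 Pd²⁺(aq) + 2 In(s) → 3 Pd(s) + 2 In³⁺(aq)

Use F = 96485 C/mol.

In the reaction as written Pd²⁺(aq) is reduced, so the Pd²⁺/Pd couple is the cathode and In³⁺/In is the anode.
E°cell = +0.92 − (−0.34) = +1.26 V; balancing electrons gives n = 6.
ΔG° = −nFE°cell = −(6)(96485)(+1.26) J/mol = −729 kJ/mol.

−729 kJ/mol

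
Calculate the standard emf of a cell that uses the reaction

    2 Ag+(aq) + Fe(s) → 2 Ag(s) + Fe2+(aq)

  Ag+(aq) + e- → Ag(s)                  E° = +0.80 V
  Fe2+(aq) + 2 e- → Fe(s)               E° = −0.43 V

Ag+(aq) gains electrons, so the Ag⁺/Ag couple is the cathode; the Fe²⁺/Fe couple is the anode.
E°cell = E°(cathode) − E°(anode) = +0.80 − (−0.43) = +1.23 V.

+1.23 V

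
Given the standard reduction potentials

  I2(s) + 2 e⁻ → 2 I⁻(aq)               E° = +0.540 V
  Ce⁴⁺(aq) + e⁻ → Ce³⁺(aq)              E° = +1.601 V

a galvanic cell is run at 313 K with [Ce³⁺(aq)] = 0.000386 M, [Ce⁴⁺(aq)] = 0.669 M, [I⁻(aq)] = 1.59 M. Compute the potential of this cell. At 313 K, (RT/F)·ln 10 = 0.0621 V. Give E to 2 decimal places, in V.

+1.27 V

Since E°(Ce⁴⁺/Ce³⁺) > E°(I₂/I⁻), Ce⁴⁺/Ce³⁺ serves as the cathode.
E°cell = E°cat − E°an = +1.601 − (+0.540) = +1.061 V; n = 2.
The balanced reaction is 2 Ce⁴⁺(aq) + 2 I⁻(aq) → 2 Ce³⁺(aq) + I2(s), so Q = [Ce³⁺(aq)]^2 / ([Ce⁴⁺(aq)]^2·[I⁻(aq)]^2) = 1.32×10^−7 and log Q = −6.880.
Applying E = E° − (RT ln10/nF)·log Q gives +1.061 − (0.0621/2)(−6.880) = +1.27 V.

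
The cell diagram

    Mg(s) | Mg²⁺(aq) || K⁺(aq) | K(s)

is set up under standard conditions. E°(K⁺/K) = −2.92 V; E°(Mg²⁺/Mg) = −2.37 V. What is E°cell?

By convention the left-hand electrode in cell notation is the anode (oxidation) and the right-hand electrode is the cathode (reduction).
E°cell = E°(right) − E°(left) = −2.92 − (−2.37) = −0.55 V.
The negative sign shows that, as written, the cell would require an external voltage to drive the reaction.

−0.55 V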